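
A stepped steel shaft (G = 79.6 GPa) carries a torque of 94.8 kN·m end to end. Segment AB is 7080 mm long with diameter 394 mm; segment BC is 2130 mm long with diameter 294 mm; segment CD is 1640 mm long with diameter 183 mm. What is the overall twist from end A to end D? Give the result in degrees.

J_AB = π(0.394)⁴/32 = 2.37×10^-3 m⁴; J_BC = π(0.294)⁴/32 = 7.33×10^-4 m⁴; J_CD = π(0.183)⁴/32 = 1.10×10^-4 m⁴.
θ = (T/G)·Σ L_i/J_i = (94800/79.6×10⁹)·(7.08/2.37×10^-3 + 2.13/7.33×10^-4 + 1.64/1.10×10^-4) = 0.02476 rad.

1.42°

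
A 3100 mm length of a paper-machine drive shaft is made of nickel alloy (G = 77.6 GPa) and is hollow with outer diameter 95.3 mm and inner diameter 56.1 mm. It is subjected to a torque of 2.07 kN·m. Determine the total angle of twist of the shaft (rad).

J = π(d_o⁴ − d_i⁴)/32 = π(0.0953⁴ − 0.0561⁴)/32 = 7.125×10^-6 m⁴.
θ = T·L/(G·J) = 2070 × 3.10 / (77.6×10⁹ × 7.125×10^-6) = 0.01161 rad.

0.0116 rad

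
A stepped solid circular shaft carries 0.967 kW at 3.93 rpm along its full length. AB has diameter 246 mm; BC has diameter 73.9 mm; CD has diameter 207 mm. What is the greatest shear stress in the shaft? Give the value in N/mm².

29.7 N/mm²

ω = 2π·3.93/60 = 0.4115 rad/s, so T = P/ω = 0.967×10³ / 0.4115 = 2350 N·m.
Under the same torque, τ_max = 16T/(πd³) is largest where d is smallest — segment BC (d = 73.9 mm).
τ_max = 16·2350/(π·(0.0739)³) = 2.965×10^7 Pa.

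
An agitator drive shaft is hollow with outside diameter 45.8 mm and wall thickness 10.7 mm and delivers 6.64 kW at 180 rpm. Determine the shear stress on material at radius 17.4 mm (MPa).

15.4 MPa

ω = 2π·180/60 = 18.85 rad/s, so T = P/ω = 6.64×10³ / 18.85 = 352.3 N·m.
J = π(d_o⁴ − d_i⁴)/32 = π(0.0458⁴ − 0.0244⁴)/32 = 3.972×10^-7 m⁴.
Shear stress varies linearly with radius: τ = T·r/J = 352.3 × 0.0174 / 3.972×10^-7 = 1.543×10^7 Pa.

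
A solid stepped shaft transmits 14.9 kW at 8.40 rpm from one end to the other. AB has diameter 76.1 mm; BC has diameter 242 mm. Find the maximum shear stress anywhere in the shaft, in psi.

28400 psi

ω = 2π·8.40/60 = 0.8796 rad/s, so T = P/ω = 14.9×10³ / 0.8796 = 16940 N·m.
Under the same torque, τ_max = 16T/(πd³) is largest where d is smallest — segment AB (d = 76.1 mm).
τ_max = 16·16940/(π·(0.0761)³) = 1.957×10^8 Pa.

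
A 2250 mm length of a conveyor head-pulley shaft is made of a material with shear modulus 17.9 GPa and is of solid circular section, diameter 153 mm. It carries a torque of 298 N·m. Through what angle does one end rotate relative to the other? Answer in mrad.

0.696 mrad

J = πd⁴/32 = π(0.153)⁴/32 = 5.380×10^-5 m⁴.
θ = T·L/(G·J) = 298.0 × 2.25 / (17.9×10⁹ × 5.380×10^-5) = 6.963×10^-4 rad.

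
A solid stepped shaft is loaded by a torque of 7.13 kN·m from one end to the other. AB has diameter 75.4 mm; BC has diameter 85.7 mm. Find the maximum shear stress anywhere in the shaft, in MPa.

Under the same torque, τ_max = 16T/(πd³) is largest where d is smallest — segment AB (d = 75.4 mm).
τ_max = 16·7130/(π·(0.0754)³) = 8.471×10^7 Pa.

84.7 MPa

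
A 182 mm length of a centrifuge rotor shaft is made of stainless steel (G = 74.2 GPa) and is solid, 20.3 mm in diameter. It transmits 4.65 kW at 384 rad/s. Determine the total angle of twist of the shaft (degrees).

0.102°

ω = 384 rad/s, so T = P/ω = 4.65×10³ / 384.0 = 12.11 N·m.
J = πd⁴/32 = π(0.0203)⁴/32 = 1.667×10^-8 m⁴.
θ = T·L/(G·J) = 12.11 × 0.182 / (74.2×10⁹ × 1.667×10^-8) = 1.782×10^-3 rad.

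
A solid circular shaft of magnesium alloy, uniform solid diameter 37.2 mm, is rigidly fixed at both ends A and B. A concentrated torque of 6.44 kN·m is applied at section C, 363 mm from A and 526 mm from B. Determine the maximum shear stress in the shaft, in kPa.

377000 kPa

With uniform GJ and both ends fixed, compatibility θ_AC = θ_CB gives T_A·a = T_B·b, together with T_A + T_B = T₀.
T_A = T₀·b/(a+b) = 6440·526/889.0 = 3810 N·m; T_B = 2630 N·m.
τ in each portion: τ_AC = 3.77×10^8 Pa, τ_CB = 2.60×10^8 Pa; maximum is in AC.
τ_max = T_AC·r/J = 3810·0.0186/1.88×10^-7 = 3.770×10^8 Pa.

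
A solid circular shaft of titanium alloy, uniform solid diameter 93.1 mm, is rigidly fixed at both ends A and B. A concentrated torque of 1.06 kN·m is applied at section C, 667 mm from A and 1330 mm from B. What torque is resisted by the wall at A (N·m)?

706 N·m

With uniform GJ and both ends fixed, compatibility θ_AC = θ_CB gives T_A·a = T_B·b, together with T_A + T_B = T₀.
T_A = T₀·b/(a+b) = 1060·1330/1997 = 706.0 N·m; T_B = 354.0 N·m.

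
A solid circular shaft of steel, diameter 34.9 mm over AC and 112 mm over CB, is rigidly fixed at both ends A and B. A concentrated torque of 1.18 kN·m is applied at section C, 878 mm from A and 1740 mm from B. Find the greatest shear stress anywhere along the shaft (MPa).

4.20 MPa

Compatibility: T_A·a/J_AC = T_B·b/J_CB with T_A + T_B = T₀.
J_AC = 1.46×10^-7 m⁴, J_CB = 1.54×10^-5 m⁴, so T_A = T₀·(J_AC/a)/((J_AC/a)+(J_CB/b)) = 21.64 N·m, T_B = 1158 N·m.
τ in each portion: τ_AC = 2.59×10^6 Pa, τ_CB = 4.20×10^6 Pa; maximum is in CB.
τ_max = T_CB·r/J = 1158·0.0560/1.54×10^-5 = 4.199×10^6 Pa.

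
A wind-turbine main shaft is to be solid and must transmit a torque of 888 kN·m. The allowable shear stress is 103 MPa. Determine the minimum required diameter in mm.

For a solid shaft τ_max = 16T/(πd³), so d = (16T/(π τ_allow))^(1/3) = (16·888000/(π·1.03×10^8))^(1/3) = 0.3528 m.

353 mm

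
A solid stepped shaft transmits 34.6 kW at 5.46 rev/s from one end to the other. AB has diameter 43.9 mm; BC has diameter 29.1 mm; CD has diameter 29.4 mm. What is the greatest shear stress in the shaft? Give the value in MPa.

208 MPa

ω = 2π·5.46 = 34.31 rad/s, so T = P/ω = 34.6×10³ / 34.31 = 1009 N·m.
Under the same torque, τ_max = 16T/(πd³) is largest where d is smallest — segment BC (d = 29.1 mm).
τ_max = 16·1009/(π·(0.0291)³) = 2.084×10^8 Pa.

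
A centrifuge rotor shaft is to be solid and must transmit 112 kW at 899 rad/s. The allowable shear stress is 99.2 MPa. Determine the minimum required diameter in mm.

18.6 mm

ω = 899 rad/s, so T = P/ω = 112×10³ / 899.0 = 124.6 N·m.
For a solid shaft τ_max = 16T/(πd³), so d = (16T/(π τ_allow))^(1/3) = (16·124.6/(π·9.92×10^7))^(1/3) = 0.01856 m.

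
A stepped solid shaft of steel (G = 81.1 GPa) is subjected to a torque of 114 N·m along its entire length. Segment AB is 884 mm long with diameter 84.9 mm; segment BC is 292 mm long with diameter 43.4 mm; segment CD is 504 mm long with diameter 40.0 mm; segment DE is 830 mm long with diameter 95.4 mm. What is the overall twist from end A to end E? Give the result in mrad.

J_AB = π(0.0849)⁴/32 = 5.10×10^-6 m⁴; J_BC = π(0.0434)⁴/32 = 3.48×10^-7 m⁴; J_CD = π(0.0400)⁴/32 = 2.51×10^-7 m⁴; J_DE = π(0.0954)⁴/32 = 8.13×10^-6 m⁴.
θ = (T/G)·Σ L_i/J_i = (114.0/81.1×10⁹)·(0.884/5.10×10^-6 + 0.292/3.48×10^-7 + 0.504/2.51×10^-7 + 0.830/8.13×10^-6) = 4.384×10^-3 rad.

4.38 mrad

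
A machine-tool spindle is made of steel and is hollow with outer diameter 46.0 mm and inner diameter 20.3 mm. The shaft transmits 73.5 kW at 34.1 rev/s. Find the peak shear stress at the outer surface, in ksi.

ω = 2π·34.1 = 214.3 rad/s, so T = P/ω = 73.5×10³ / 214.3 = 343.0 N·m.
J = π(d_o⁴ − d_i⁴)/32 = π(0.0460⁴ − 0.0203⁴)/32 = 4.229×10^-7 m⁴.
τ_max = T·r/J = 343.0 × 0.0230 / 4.229×10^-7 = 1.866×10^7 Pa.

2.71 ksi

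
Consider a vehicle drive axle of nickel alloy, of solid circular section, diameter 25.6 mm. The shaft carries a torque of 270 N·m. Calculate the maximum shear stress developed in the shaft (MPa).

J = πd⁴/32 = π(0.0256)⁴/32 = 4.217×10^-8 m⁴.
τ_max = T·r/J = 270.0 × 0.0128 / 4.217×10^-8 = 8.196×10^7 Pa.

82.0 MPa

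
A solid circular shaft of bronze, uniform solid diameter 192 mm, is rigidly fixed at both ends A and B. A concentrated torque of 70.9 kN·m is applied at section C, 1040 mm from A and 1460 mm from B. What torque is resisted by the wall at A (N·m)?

With uniform GJ and both ends fixed, compatibility θ_AC = θ_CB gives T_A·a = T_B·b, together with T_A + T_B = T₀.
T_A = T₀·b/(a+b) = 70900·1460/2500 = 41410 N·m; T_B = 29490 N·m.

41400 N·m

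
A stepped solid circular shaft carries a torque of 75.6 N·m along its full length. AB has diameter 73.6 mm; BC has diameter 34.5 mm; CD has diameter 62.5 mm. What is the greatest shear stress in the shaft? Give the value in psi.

Under the same torque, τ_max = 16T/(πd³) is largest where d is smallest — segment BC (d = 34.5 mm).
τ_max = 16·75.60/(π·(0.0345)³) = 9.376×10^6 Pa.

1360 psi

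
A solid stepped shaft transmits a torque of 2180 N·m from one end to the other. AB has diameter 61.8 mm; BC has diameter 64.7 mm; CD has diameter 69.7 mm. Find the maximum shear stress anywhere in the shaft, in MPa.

47.0 MPa

Under the same torque, τ_max = 16T/(πd³) is largest where d is smallest — segment AB (d = 61.8 mm).
τ_max = 16·2180/(π·(0.0618)³) = 4.704×10^7 Pa.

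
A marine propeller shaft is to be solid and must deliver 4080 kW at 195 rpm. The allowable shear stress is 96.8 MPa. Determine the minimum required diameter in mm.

ω = 2π·195/60 = 20.42 rad/s, so T = P/ω = 4080×10³ / 20.42 = 199800 N·m.
For a solid shaft τ_max = 16T/(πd³), so d = (16T/(π τ_allow))^(1/3) = (16·199800/(π·9.68×10^7))^(1/3) = 0.2191 m.

219 mm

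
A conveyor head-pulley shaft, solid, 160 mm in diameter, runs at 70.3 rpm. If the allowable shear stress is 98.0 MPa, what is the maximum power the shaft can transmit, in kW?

580 kW

J = πd⁴/32 = π(0.160)⁴/32 = 6.434×10^-5 m⁴.
T_max = τ_allow·J/r = 9.80×10^7 × 6.434×10^-5 / 0.0800 = 78820 N·m.
ω = 2π·70.3/60 = 7.362 rad/s, so P_max = T_max·ω = 5.802×10^5 W.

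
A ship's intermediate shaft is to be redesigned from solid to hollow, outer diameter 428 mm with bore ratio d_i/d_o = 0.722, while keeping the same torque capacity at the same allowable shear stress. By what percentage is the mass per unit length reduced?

Equal τ_max and T ⇒ the solid shaft needs d_s³ = d_o³(1−k⁴), so d_s = 428·(1−0.722⁴)^(1/3) = 385.1 mm.
Area ratio A_h/A_s = d_o²(1−k²)/d_s² = (1−k²)/(1−k⁴)^(2/3) = 0.5914.
Mass saving = 1 − 0.5914 = 40.9 %.

40.9 %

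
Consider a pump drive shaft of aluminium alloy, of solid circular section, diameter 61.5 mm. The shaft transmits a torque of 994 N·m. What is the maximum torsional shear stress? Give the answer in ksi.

3.16 ksi

J = πd⁴/32 = π(0.0615)⁴/32 = 1.404×10^-6 m⁴.
τ_max = T·r/J = 994.0 × 0.0307 / 1.404×10^-6 = 2.176×10^7 Pa.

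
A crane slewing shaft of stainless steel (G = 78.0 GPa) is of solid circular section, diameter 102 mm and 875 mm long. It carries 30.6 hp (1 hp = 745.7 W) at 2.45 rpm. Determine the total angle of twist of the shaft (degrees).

ω = 2π·2.45/60 = 0.2566 rad/s, so T = P/ω = 30.6×745.7 / 0.2566 = 88940 N·m.
J = πd⁴/32 = π(0.102)⁴/32 = 1.063×10^-5 m⁴.
θ = T·L/(G·J) = 88940 × 0.875 / (78.0×10⁹ × 1.063×10^-5) = 0.09389 rad.

5.38°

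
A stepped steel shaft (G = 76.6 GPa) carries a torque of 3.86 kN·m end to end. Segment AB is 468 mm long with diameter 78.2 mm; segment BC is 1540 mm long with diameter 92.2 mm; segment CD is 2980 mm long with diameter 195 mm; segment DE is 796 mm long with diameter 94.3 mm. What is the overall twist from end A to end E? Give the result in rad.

0.0236 rad

J_AB = π(0.0782)⁴/32 = 3.67×10^-6 m⁴; J_BC = π(0.0922)⁴/32 = 7.09×10^-6 m⁴; J_CD = π(0.195)⁴/32 = 1.42×10^-4 m⁴; J_DE = π(0.0943)⁴/32 = 7.76×10^-6 m⁴.
θ = (T/G)·Σ L_i/J_i = (3860/76.6×10⁹)·(0.468/3.67×10^-6 + 1.54/7.09×10^-6 + 2.98/1.42×10^-4 + 0.796/7.76×10^-6) = 0.02359 rad.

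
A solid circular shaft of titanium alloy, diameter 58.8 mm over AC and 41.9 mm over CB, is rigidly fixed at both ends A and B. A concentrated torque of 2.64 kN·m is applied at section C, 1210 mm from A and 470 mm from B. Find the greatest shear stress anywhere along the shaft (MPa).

72.9 MPa

Compatibility: T_A·a/J_AC = T_B·b/J_CB with T_A + T_B = T₀.
J_AC = 1.17×10^-6 m⁴, J_CB = 3.03×10^-7 m⁴, so T_A = T₀·(J_AC/a)/((J_AC/a)+(J_CB/b)) = 1587 N·m, T_B = 1053 N·m.
τ in each portion: τ_AC = 3.98×10^7 Pa, τ_CB = 7.29×10^7 Pa; maximum is in CB.
τ_max = T_CB·r/J = 1053·0.0209/3.03×10^-7 = 7.292×10^7 Pa.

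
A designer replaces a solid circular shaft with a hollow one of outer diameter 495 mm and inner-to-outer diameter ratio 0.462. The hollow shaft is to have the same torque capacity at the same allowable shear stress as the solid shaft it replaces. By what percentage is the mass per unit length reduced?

Equal τ_max and T ⇒ the solid shaft needs d_s³ = d_o³(1−k⁴), so d_s = 495·(1−0.462⁴)^(1/3) = 487.4 mm.
Area ratio A_h/A_s = d_o²(1−k²)/d_s² = (1−k²)/(1−k⁴)^(2/3) = 0.8114.
Mass saving = 1 − 0.8114 = 18.9 %.

18.9 %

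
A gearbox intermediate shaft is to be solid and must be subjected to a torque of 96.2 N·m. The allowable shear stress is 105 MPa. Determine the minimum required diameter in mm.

For a solid shaft τ_max = 16T/(πd³), so d = (16T/(π τ_allow))^(1/3) = (16·96.20/(π·1.05×10^8))^(1/3) = 0.01671 m.

16.7 mm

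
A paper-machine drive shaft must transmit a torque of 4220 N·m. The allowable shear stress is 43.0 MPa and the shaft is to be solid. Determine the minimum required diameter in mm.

79.4 mm

For a solid shaft τ_max = 16T/(πd³), so d = (16T/(π τ_allow))^(1/3) = (16·4220/(π·4.30×10^7))^(1/3) = 0.07936 m.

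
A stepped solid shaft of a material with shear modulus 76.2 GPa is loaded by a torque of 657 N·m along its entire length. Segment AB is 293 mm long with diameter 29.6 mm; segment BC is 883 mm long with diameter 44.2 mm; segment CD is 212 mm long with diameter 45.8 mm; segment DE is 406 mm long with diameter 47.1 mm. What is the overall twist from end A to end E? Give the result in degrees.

3.74°

J_AB = π(0.0296)⁴/32 = 7.54×10^-8 m⁴; J_BC = π(0.0442)⁴/32 = 3.75×10^-7 m⁴; J_CD = π(0.0458)⁴/32 = 4.32×10^-7 m⁴; J_DE = π(0.0471)⁴/32 = 4.83×10^-7 m⁴.
θ = (T/G)·Σ L_i/J_i = (657.0/76.2×10⁹)·(0.293/7.54×10^-8 + 0.883/3.75×10^-7 + 0.212/4.32×10^-7 + 0.406/4.83×10^-7) = 0.06532 rad.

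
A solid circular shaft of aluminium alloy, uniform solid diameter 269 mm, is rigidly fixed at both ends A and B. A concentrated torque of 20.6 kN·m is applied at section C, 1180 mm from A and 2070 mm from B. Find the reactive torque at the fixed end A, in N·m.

13100 N·m

With uniform GJ and both ends fixed, compatibility θ_AC = θ_CB gives T_A·a = T_B·b, together with T_A + T_B = T₀.
T_A = T₀·b/(a+b) = 20600·2070/3250 = 13120 N·m; T_B = 7479 N·m.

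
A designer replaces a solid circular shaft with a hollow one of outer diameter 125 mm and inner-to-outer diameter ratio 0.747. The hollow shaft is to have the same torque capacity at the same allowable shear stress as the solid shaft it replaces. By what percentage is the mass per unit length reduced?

43.3 %

Equal τ_max and T ⇒ the solid shaft needs d_s³ = d_o³(1−k⁴), so d_s = 125·(1−0.747⁴)^(1/3) = 110.4 mm.
Area ratio A_h/A_s = d_o²(1−k²)/d_s² = (1−k²)/(1−k⁴)^(2/3) = 0.5668.
Mass saving = 1 − 0.5668 = 43.3 %.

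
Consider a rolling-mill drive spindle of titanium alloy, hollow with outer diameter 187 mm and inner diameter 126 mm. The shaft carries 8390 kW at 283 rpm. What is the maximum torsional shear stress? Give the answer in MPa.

278 MPa

ω = 2π·283/60 = 29.64 rad/s, so T = P/ω = 8390×10³ / 29.64 = 283100 N·m.
J = π(d_o⁴ − d_i⁴)/32 = π(0.187⁴ − 0.126⁴)/32 = 9.531×10^-5 m⁴.
τ_max = T·r/J = 283100 × 0.0935 / 9.531×10^-5 = 2.777×10^8 Pa.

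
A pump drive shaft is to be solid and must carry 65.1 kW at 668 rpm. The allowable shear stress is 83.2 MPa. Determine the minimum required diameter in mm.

ω = 2π·668/60 = 69.95 rad/s, so T = P/ω = 65.1×10³ / 69.95 = 930.6 N·m.
For a solid shaft τ_max = 16T/(πd³), so d = (16T/(π τ_allow))^(1/3) = (16·930.6/(π·8.32×10^7))^(1/3) = 0.03848 m.

38.5 mm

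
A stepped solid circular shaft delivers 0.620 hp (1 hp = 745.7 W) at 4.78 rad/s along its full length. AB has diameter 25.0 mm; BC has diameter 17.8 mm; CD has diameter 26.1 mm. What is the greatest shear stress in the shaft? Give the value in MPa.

87.3 MPa

ω = 4.78 rad/s, so T = P/ω = 0.620×745.7 / 4.780 = 96.72 N·m.
Under the same torque, τ_max = 16T/(πd³) is largest where d is smallest — segment BC (d = 17.8 mm).
τ_max = 16·96.72/(π·(0.0178)³) = 8.734×10^7 Pa.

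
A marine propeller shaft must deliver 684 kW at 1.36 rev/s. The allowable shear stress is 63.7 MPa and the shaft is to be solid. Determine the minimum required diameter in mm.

186 mm

ω = 2π·1.36 = 8.545 rad/s, so T = P/ω = 684×10³ / 8.545 = 80050 N·m.
For a solid shaft τ_max = 16T/(πd³), so d = (16T/(π τ_allow))^(1/3) = (16·80050/(π·6.37×10^7))^(1/3) = 0.1857 m.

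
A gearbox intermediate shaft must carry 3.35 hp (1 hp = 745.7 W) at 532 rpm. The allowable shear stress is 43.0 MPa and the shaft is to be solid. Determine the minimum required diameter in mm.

17.4 mm

ω = 2π·532/60 = 55.71 rad/s, so T = P/ω = 3.35×745.7 / 55.71 = 44.84 N·m.
For a solid shaft τ_max = 16T/(πd³), so d = (16T/(π τ_allow))^(1/3) = (16·44.84/(π·4.30×10^7))^(1/3) = 0.01745 m.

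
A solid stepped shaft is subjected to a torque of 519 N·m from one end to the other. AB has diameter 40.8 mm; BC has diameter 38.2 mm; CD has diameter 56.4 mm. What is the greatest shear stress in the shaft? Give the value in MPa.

Under the same torque, τ_max = 16T/(πd³) is largest where d is smallest — segment BC (d = 38.2 mm).
τ_max = 16·519.0/(π·(0.0382)³) = 4.742×10^7 Pa.

47.4 MPa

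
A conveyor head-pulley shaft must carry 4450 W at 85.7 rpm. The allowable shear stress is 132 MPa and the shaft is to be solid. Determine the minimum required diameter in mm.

26.7 mm

ω = 2π·85.7/60 = 8.974 rad/s, so T = P/ω = 4450 / 8.974 = 495.9 N·m.
For a solid shaft τ_max = 16T/(πd³), so d = (16T/(π τ_allow))^(1/3) = (16·495.9/(π·1.32×10^8))^(1/3) = 0.02675 m.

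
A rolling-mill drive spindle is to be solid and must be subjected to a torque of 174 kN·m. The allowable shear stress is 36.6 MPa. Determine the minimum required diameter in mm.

For a solid shaft τ_max = 16T/(πd³), so d = (16T/(π τ_allow))^(1/3) = (16·174000/(π·3.66×10^7))^(1/3) = 0.2893 m.

289 mm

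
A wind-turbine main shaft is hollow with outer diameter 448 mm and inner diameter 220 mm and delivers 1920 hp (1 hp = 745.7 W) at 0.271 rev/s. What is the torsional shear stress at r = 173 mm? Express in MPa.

39.1 MPa

ω = 2π·0.271 = 1.703 rad/s, so T = P/ω = 1920×745.7 / 1.703 = 840800 N·m.
J = π(d_o⁴ − d_i⁴)/32 = π(0.448⁴ − 0.220⁴)/32 = 3.725×10^-3 m⁴.
Shear stress varies linearly with radius: τ = T·r/J = 840800 × 0.173 / 3.725×10^-3 = 3.905×10^7 Pa.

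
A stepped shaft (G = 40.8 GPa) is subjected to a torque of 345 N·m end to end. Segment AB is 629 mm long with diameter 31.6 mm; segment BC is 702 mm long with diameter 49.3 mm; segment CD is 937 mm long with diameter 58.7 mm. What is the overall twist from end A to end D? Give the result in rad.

0.0714 rad

J_AB = π(0.0316)⁴/32 = 9.79×10^-8 m⁴; J_BC = π(0.0493)⁴/32 = 5.80×10^-7 m⁴; J_CD = π(0.0587)⁴/32 = 1.17×10^-6 m⁴.
θ = (T/G)·Σ L_i/J_i = (345.0/40.8×10⁹)·(0.629/9.79×10^-8 + 0.702/5.80×10^-7 + 0.937/1.17×10^-6) = 0.07137 rad.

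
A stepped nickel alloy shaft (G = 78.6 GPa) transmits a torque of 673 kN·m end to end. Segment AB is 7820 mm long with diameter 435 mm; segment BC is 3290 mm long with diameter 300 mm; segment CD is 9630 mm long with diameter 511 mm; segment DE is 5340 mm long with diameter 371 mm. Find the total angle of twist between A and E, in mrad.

91.4 mrad

J_AB = π(0.435)⁴/32 = 3.52×10^-3 m⁴; J_BC = π(0.300)⁴/32 = 7.95×10^-4 m⁴; J_CD = π(0.511)⁴/32 = 6.69×10^-3 m⁴; J_DE = π(0.371)⁴/32 = 1.86×10^-3 m⁴.
θ = (T/G)·Σ L_i/J_i = (673000/78.6×10⁹)·(7.82/3.52×10^-3 + 3.29/7.95×10^-4 + 9.63/6.69×10^-3 + 5.34/1.86×10^-3) = 0.09137 rad.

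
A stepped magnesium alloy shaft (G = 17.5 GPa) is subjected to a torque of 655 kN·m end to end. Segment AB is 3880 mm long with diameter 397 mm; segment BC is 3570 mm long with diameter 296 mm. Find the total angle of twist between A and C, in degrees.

13.6°

J_AB = π(0.397)⁴/32 = 2.44×10^-3 m⁴; J_BC = π(0.296)⁴/32 = 7.54×10^-4 m⁴.
θ = (T/G)·Σ L_i/J_i = (655000/17.5×10⁹)·(3.88/2.44×10^-3 + 3.57/7.54×10^-4) = 0.2368 rad.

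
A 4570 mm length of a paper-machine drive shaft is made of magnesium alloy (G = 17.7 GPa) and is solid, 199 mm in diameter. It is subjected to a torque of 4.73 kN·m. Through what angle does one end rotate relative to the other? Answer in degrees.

0.454°

J = πd⁴/32 = π(0.199)⁴/32 = 1.540×10^-4 m⁴.
θ = T·L/(G·J) = 4730 × 4.57 / (17.7×10⁹ × 1.540×10^-4) = 7.932×10^-3 rad.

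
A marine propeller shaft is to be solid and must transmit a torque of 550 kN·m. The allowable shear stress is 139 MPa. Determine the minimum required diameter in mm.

272 mm

For a solid shaft τ_max = 16T/(πd³), so d = (16T/(π τ_allow))^(1/3) = (16·550000/(π·1.39×10^8))^(1/3) = 0.2721 m.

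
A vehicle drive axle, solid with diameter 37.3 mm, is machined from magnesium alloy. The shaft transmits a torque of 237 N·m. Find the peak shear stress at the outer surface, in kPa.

J = πd⁴/32 = π(0.0373)⁴/32 = 1.900×10^-7 m⁴.
τ_max = T·r/J = 237.0 × 0.0186 / 1.900×10^-7 = 2.326×10^7 Pa.

23300 kPa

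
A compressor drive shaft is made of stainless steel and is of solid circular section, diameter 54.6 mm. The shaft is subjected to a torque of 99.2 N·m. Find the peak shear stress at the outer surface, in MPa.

3.10 MPa

J = πd⁴/32 = π(0.0546)⁴/32 = 8.725×10^-7 m⁴.
τ_max = T·r/J = 99.20 × 0.0273 / 8.725×10^-7 = 3.104×10^6 Pa.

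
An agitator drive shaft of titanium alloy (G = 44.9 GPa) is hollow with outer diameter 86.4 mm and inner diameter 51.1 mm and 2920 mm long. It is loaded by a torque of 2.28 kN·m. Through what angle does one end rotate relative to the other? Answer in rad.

0.0309 rad

J = π(d_o⁴ − d_i⁴)/32 = π(0.0864⁴ − 0.0511⁴)/32 = 4.801×10^-6 m⁴.
θ = T·L/(G·J) = 2280 × 2.92 / (44.9×10⁹ × 4.801×10^-6) = 0.03088 rad.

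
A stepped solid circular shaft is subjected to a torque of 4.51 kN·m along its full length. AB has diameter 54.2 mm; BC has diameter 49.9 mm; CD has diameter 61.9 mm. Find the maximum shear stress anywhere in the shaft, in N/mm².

Under the same torque, τ_max = 16T/(πd³) is largest where d is smallest — segment BC (d = 49.9 mm).
τ_max = 16·4510/(π·(0.0499)³) = 1.849×10^8 Pa.

185 N/mm²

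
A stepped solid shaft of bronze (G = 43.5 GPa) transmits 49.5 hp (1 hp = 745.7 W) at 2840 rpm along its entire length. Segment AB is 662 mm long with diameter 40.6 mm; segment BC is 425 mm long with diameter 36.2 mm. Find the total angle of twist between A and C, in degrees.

ω = 2π·2840/60 = 297.4 rad/s, so T = P/ω = 49.5×745.7 / 297.4 = 124.1 N·m.
J_AB = π(0.0406)⁴/32 = 2.67×10^-7 m⁴; J_BC = π(0.0362)⁴/32 = 1.69×10^-7 m⁴.
θ = (T/G)·Σ L_i/J_i = (124.1/43.5×10⁹)·(0.662/2.67×10^-7 + 0.425/1.69×10^-7) = 0.01427 rad.

0.818°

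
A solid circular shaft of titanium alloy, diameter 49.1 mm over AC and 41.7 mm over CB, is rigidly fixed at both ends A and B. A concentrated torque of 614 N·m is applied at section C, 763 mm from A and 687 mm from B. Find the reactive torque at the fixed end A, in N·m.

389 N·m

Compatibility: T_A·a/J_AC = T_B·b/J_CB with T_A + T_B = T₀.
J_AC = 5.71×10^-7 m⁴, J_CB = 2.97×10^-7 m⁴, so T_A = T₀·(J_AC/a)/((J_AC/a)+(J_CB/b)) = 389.1 N·m, T_B = 224.9 N·m.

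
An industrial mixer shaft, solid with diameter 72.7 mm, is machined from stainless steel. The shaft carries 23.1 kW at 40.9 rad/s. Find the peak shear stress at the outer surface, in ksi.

1.09 ksi

ω = 40.9 rad/s, so T = P/ω = 23.1×10³ / 40.90 = 564.8 N·m.
J = πd⁴/32 = π(0.0727)⁴/32 = 2.742×10^-6 m⁴.
τ_max = T·r/J = 564.8 × 0.0364 / 2.742×10^-6 = 7.486×10^6 Pa.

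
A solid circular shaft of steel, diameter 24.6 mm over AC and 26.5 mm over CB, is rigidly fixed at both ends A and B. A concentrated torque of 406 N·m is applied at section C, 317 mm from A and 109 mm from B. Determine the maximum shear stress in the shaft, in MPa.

88.5 MPa

Compatibility: T_A·a/J_AC = T_B·b/J_CB with T_A + T_B = T₀.
J_AC = 3.60×10^-8 m⁴, J_CB = 4.84×10^-8 m⁴, so T_A = T₀·(J_AC/a)/((J_AC/a)+(J_CB/b)) = 82.58 N·m, T_B = 323.4 N·m.
τ in each portion: τ_AC = 2.83×10^7 Pa, τ_CB = 8.85×10^7 Pa; maximum is in CB.
τ_max = T_CB·r/J = 323.4·0.0132/4.84×10^-8 = 8.851×10^7 Pa.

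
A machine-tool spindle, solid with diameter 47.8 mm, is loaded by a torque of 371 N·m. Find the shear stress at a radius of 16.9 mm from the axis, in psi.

J = πd⁴/32 = π(0.0478)⁴/32 = 5.125×10^-7 m⁴.
Shear stress varies linearly with radius: τ = T·r/J = 371.0 × 0.0169 / 5.125×10^-7 = 1.223×10^7 Pa.

1770 psi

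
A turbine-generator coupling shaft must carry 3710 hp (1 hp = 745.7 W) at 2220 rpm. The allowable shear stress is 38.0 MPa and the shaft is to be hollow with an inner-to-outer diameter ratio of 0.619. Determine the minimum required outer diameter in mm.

ω = 2π·2220/60 = 232.5 rad/s, so T = P/ω = 3710×745.7 / 232.5 = 11900 N·m.
For a hollow shaft with d_i/d_o = 0.619: τ_max = 16T/(π d_o³ (1−k⁴)), so d_o = [16T/(π τ_allow (1−k⁴))]^(1/3) = [16·11900/(π·3.80×10^7·0.8532)]^(1/3) = 0.1232 m.

123 mm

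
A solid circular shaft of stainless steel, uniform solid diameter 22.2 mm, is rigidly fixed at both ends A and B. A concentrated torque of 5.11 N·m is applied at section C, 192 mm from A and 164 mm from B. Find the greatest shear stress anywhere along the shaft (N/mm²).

With uniform GJ and both ends fixed, compatibility θ_AC = θ_CB gives T_A·a = T_B·b, together with T_A + T_B = T₀.
T_A = T₀·b/(a+b) = 5.110·164/356.0 = 2.354 N·m; T_B = 2.756 N·m.
τ in each portion: τ_AC = 1.10×10^6 Pa, τ_CB = 1.28×10^6 Pa; maximum is in CB.
τ_max = T_CB·r/J = 2.756·0.0111/2.38×10^-8 = 1.283×10^6 Pa.

1.28 N/mm²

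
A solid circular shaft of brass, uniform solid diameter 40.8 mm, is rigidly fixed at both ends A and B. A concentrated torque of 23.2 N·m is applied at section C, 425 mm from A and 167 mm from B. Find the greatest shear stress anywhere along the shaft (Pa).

With uniform GJ and both ends fixed, compatibility θ_AC = θ_CB gives T_A·a = T_B·b, together with T_A + T_B = T₀.
T_A = T₀·b/(a+b) = 23.20·167/592.0 = 6.545 N·m; T_B = 16.66 N·m.
τ in each portion: τ_AC = 4.91×10^5 Pa, τ_CB = 1.25×10^6 Pa; maximum is in CB.
τ_max = T_CB·r/J = 16.66·0.0204/2.72×10^-7 = 1.249×10^6 Pa.

1.25e6 Pa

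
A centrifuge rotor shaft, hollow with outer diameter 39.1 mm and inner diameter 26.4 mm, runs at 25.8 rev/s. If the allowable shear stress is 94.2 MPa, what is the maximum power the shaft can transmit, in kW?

142 kW

J = π(d_o⁴ − d_i⁴)/32 = π(0.0391⁴ − 0.0264⁴)/32 = 1.818×10^-7 m⁴.
T_max = τ_allow·J/r = 9.42×10^7 × 1.818×10^-7 / 0.0196 = 875.8 N·m.
ω = 2π·25.8 = 162.1 rad/s, so P_max = T_max·ω = 1.420×10^5 W.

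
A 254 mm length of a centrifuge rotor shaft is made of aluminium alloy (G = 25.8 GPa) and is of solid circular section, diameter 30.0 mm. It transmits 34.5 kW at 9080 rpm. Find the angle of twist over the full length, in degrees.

0.257°

ω = 2π·9080/60 = 950.9 rad/s, so T = P/ω = 34.5×10³ / 950.9 = 36.28 N·m.
J = πd⁴/32 = π(0.0300)⁴/32 = 7.952×10^-8 m⁴.
θ = T·L/(G·J) = 36.28 × 0.254 / (25.8×10⁹ × 7.952×10^-8) = 4.492×10^-3 rad.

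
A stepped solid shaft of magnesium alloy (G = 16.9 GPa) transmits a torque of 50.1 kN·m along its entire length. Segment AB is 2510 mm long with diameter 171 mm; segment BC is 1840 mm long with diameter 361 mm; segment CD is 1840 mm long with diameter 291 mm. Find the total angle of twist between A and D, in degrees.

5.71°

J_AB = π(0.171)⁴/32 = 8.39×10^-5 m⁴; J_BC = π(0.361)⁴/32 = 1.67×10^-3 m⁴; J_CD = π(0.291)⁴/32 = 7.04×10^-4 m⁴.
θ = (T/G)·Σ L_i/J_i = (50100/16.9×10⁹)·(2.51/8.39×10^-5 + 1.84/1.67×10^-3 + 1.84/7.04×10^-4) = 0.09966 rad.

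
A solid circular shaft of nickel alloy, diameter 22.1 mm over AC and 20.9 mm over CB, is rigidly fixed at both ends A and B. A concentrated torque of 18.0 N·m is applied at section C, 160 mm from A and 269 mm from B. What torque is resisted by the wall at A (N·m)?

12.2 N·m

Compatibility: T_A·a/J_AC = T_B·b/J_CB with T_A + T_B = T₀.
J_AC = 2.34×10^-8 m⁴, J_CB = 1.87×10^-8 m⁴, so T_A = T₀·(J_AC/a)/((J_AC/a)+(J_CB/b)) = 12.20 N·m, T_B = 5.803 N·m.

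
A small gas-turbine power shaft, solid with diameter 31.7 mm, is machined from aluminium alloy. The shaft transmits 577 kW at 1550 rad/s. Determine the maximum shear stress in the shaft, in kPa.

ω = 1550 rad/s, so T = P/ω = 577×10³ / 1550 = 372.3 N·m.
J = πd⁴/32 = π(0.0317)⁴/32 = 9.914×10^-8 m⁴.
τ_max = T·r/J = 372.3 × 0.0158 / 9.914×10^-8 = 5.952×10^7 Pa.

59500 kPa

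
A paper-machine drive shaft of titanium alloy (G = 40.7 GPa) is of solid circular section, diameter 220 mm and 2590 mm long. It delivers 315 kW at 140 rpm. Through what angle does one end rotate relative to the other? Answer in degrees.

ω = 2π·140/60 = 14.66 rad/s, so T = P/ω = 315×10³ / 14.66 = 21490 N·m.
J = πd⁴/32 = π(0.220)⁴/32 = 2.300×10^-4 m⁴.
θ = T·L/(G·J) = 21490 × 2.59 / (40.7×10⁹ × 2.300×10^-4) = 5.945×10^-3 rad.

0.341°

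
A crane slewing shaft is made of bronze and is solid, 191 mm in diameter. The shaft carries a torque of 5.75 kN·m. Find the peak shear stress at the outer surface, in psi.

610 psi

J = πd⁴/32 = π(0.191)⁴/32 = 1.307×10^-4 m⁴.
τ_max = T·r/J = 5750 × 0.0955 / 1.307×10^-4 = 4.203×10^6 Pa.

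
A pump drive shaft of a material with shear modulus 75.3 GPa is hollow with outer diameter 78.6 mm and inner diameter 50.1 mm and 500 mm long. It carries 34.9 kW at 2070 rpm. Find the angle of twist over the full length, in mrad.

ω = 2π·2070/60 = 216.8 rad/s, so T = P/ω = 34.9×10³ / 216.8 = 161.0 N·m.
J = π(d_o⁴ − d_i⁴)/32 = π(0.0786⁴ − 0.0501⁴)/32 = 3.129×10^-6 m⁴.
θ = T·L/(G·J) = 161.0 × 0.500 / (75.3×10⁹ × 3.129×10^-6) = 3.417×10^-4 rad.

0.342 mrad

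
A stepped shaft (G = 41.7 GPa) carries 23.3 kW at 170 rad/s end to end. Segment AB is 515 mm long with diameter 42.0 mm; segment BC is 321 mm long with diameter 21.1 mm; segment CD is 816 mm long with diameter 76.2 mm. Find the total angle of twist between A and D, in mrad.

60.6 mrad

ω = 170 rad/s, so T = P/ω = 23.3×10³ / 170.0 = 137.1 N·m.
J_AB = π(0.0420)⁴/32 = 3.05×10^-7 m⁴; J_BC = π(0.0211)⁴/32 = 1.95×10^-8 m⁴; J_CD = π(0.0762)⁴/32 = 3.31×10^-6 m⁴.
θ = (T/G)·Σ L_i/J_i = (137.1/41.7×10⁹)·(0.515/3.05×10^-7 + 0.321/1.95×10^-8 + 0.816/3.31×10^-6) = 0.06057 rad.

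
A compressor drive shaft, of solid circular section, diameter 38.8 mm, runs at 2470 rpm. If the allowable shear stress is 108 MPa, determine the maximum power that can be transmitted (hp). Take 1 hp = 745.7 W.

J = πd⁴/32 = π(0.0388)⁴/32 = 2.225×10^-7 m⁴.
T_max = τ_allow·J/r = 1.08×10^8 × 2.225×10^-7 / 0.0194 = 1239 N·m.
ω = 2π·2470/60 = 258.7 rad/s, so P_max = T_max·ω = 3.204×10^5 W.

430 hp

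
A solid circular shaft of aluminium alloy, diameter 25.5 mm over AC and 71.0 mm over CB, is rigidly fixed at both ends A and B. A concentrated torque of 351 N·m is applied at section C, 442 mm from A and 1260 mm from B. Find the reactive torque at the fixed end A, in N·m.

Compatibility: T_A·a/J_AC = T_B·b/J_CB with T_A + T_B = T₀.
J_AC = 4.15×10^-8 m⁴, J_CB = 2.49×10^-6 m⁴, so T_A = T₀·(J_AC/a)/((J_AC/a)+(J_CB/b)) = 15.89 N·m, T_B = 335.1 N·m.

15.9 N·m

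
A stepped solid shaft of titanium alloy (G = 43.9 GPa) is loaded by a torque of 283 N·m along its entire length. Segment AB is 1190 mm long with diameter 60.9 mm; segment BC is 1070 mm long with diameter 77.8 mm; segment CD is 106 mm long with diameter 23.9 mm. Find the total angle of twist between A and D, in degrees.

1.66°

J_AB = π(0.0609)⁴/32 = 1.35×10^-6 m⁴; J_BC = π(0.0778)⁴/32 = 3.60×10^-6 m⁴; J_CD = π(0.0239)⁴/32 = 3.20×10^-8 m⁴.
θ = (T/G)·Σ L_i/J_i = (283.0/43.9×10⁹)·(1.19/1.35×10^-6 + 1.07/3.60×10^-6 + 0.106/3.20×10^-8) = 0.02893 rad.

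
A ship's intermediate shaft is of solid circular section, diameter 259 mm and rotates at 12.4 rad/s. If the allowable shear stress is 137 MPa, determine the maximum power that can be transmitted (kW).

5800 kW

J = πd⁴/32 = π(0.259)⁴/32 = 4.418×10^-4 m⁴.
T_max = τ_allow·J/r = 1.37×10^8 × 4.418×10^-4 / 0.130 = 467400 N·m.
ω = 12.4 rad/s, so P_max = T_max·ω = 5.795×10^6 W.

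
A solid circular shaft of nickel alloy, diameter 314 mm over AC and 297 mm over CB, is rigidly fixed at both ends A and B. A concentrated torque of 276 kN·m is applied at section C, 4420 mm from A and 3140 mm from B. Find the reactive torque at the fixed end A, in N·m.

130000 N·m

Compatibility: T_A·a/J_AC = T_B·b/J_CB with T_A + T_B = T₀.
J_AC = 9.54×10^-4 m⁴, J_CB = 7.64×10^-4 m⁴, so T_A = T₀·(J_AC/a)/((J_AC/a)+(J_CB/b)) = 129800 N·m, T_B = 146200 N·m.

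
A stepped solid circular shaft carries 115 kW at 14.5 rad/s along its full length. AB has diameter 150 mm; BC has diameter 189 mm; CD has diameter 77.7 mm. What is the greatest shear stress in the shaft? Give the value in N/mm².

86.1 N/mm²

ω = 14.5 rad/s, so T = P/ω = 115×10³ / 14.50 = 7931 N·m.
Under the same torque, τ_max = 16T/(πd³) is largest where d is smallest — segment CD (d = 77.7 mm).
τ_max = 16·7931/(π·(0.0777)³) = 8.611×10^7 Pa.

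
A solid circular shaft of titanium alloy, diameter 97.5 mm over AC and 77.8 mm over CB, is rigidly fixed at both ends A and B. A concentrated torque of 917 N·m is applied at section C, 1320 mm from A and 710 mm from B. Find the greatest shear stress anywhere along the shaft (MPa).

4.26 MPa

Compatibility: T_A·a/J_AC = T_B·b/J_CB with T_A + T_B = T₀.
J_AC = 8.87×10^-6 m⁴, J_CB = 3.60×10^-6 m⁴, so T_A = T₀·(J_AC/a)/((J_AC/a)+(J_CB/b)) = 522.9 N·m, T_B = 394.1 N·m.
τ in each portion: τ_AC = 2.87×10^6 Pa, τ_CB = 4.26×10^6 Pa; maximum is in CB.
τ_max = T_CB·r/J = 394.1·0.0389/3.60×10^-6 = 4.262×10^6 Pa.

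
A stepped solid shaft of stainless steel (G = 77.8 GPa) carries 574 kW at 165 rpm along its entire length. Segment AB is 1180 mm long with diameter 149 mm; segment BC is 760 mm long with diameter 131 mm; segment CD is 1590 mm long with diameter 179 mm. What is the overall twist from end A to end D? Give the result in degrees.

ω = 2π·165/60 = 17.28 rad/s, so T = P/ω = 574×10³ / 17.28 = 33220 N·m.
J_AB = π(0.149)⁴/32 = 4.84×10^-5 m⁴; J_BC = π(0.131)⁴/32 = 2.89×10^-5 m⁴; J_CD = π(0.179)⁴/32 = 1.01×10^-4 m⁴.
θ = (T/G)·Σ L_i/J_i = (33220/77.8×10⁹)·(1.18/4.84×10^-5 + 0.760/2.89×10^-5 + 1.59/1.01×10^-4) = 0.02837 rad.

1.63°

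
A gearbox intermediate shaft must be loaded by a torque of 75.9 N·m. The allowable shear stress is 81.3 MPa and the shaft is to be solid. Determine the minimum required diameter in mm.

For a solid shaft τ_max = 16T/(πd³), so d = (16T/(π τ_allow))^(1/3) = (16·75.90/(π·8.13×10^7))^(1/3) = 0.01682 m.

16.8 mm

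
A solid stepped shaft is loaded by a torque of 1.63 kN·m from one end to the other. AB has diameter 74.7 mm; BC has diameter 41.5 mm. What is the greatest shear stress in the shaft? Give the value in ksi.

16.8 ksi

Under the same torque, τ_max = 16T/(πd³) is largest where d is smallest — segment BC (d = 41.5 mm).
τ_max = 16·1630/(π·(0.0415)³) = 1.161×10^8 Pa.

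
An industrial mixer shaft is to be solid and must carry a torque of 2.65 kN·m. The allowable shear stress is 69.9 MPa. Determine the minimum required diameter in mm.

For a solid shaft τ_max = 16T/(πd³), so d = (16T/(π τ_allow))^(1/3) = (16·2650/(π·6.99×10^7))^(1/3) = 0.05780 m.

57.8 mm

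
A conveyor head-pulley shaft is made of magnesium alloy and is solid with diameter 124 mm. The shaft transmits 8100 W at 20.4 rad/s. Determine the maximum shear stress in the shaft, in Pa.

1.06e6 Pa

ω = 20.4 rad/s, so T = P/ω = 8100 / 20.40 = 397.1 N·m.
J = πd⁴/32 = π(0.124)⁴/32 = 2.321×10^-5 m⁴.
τ_max = T·r/J = 397.1 × 0.0620 / 2.321×10^-5 = 1.061×10^6 Pa.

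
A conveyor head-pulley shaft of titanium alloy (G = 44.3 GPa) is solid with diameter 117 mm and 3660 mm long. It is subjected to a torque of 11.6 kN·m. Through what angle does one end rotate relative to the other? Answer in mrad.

J = πd⁴/32 = π(0.117)⁴/32 = 1.840×10^-5 m⁴.
θ = T·L/(G·J) = 11600 × 3.66 / (44.3×10⁹ × 1.840×10^-5) = 0.05209 rad.

52.1 mrad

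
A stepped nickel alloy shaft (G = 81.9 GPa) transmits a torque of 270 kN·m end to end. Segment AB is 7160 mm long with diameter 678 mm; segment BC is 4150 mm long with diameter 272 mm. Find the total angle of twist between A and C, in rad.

0.0266 rad

J_AB = π(0.678)⁴/32 = 0.0207 m⁴; J_BC = π(0.272)⁴/32 = 5.37×10^-4 m⁴.
θ = (T/G)·Σ L_i/J_i = (270000/81.9×10⁹)·(7.16/0.0207 + 4.15/5.37×10^-4) = 0.02660 rad.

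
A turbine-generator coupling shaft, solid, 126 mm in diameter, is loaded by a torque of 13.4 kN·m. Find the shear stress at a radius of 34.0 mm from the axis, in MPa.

18.4 MPa

J = πd⁴/32 = π(0.126)⁴/32 = 2.474×10^-5 m⁴.
Shear stress varies linearly with radius: τ = T·r/J = 13400 × 0.0340 / 2.474×10^-5 = 1.841×10^7 Pa.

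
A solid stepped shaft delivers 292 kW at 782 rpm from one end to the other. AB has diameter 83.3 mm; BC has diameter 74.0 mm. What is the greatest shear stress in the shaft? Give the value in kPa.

ω = 2π·782/60 = 81.89 rad/s, so T = P/ω = 292×10³ / 81.89 = 3566 N·m.
Under the same torque, τ_max = 16T/(πd³) is largest where d is smallest — segment BC (d = 74.0 mm).
τ_max = 16·3566/(π·(0.0740)³) = 4.481×10^7 Pa.

44800 kPa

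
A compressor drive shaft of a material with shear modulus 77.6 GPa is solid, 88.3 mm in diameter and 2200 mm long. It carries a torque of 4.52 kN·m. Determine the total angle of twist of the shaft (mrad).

21.5 mrad

J = πd⁴/32 = π(0.0883)⁴/32 = 5.968×10^-6 m⁴.
θ = T·L/(G·J) = 4520 × 2.20 / (77.6×10⁹ × 5.968×10^-6) = 0.02147 rad.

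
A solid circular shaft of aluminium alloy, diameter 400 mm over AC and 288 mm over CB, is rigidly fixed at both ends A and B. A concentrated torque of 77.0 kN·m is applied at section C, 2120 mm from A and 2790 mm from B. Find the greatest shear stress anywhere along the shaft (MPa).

5.09 MPa

Compatibility: T_A·a/J_AC = T_B·b/J_CB with T_A + T_B = T₀.
J_AC = 2.51×10^-3 m⁴, J_CB = 6.75×10^-4 m⁴, so T_A = T₀·(J_AC/a)/((J_AC/a)+(J_CB/b)) = 63940 N·m, T_B = 13060 N·m.
τ in each portion: τ_AC = 5.09×10^6 Pa, τ_CB = 2.78×10^6 Pa; maximum is in AC.
τ_max = T_AC·r/J = 63940·0.200/2.51×10^-3 = 5.088×10^6 Pa.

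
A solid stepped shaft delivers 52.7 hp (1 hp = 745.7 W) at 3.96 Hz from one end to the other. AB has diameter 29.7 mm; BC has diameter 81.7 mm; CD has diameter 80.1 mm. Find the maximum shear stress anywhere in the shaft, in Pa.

ω = 2π·3.96 = 24.88 rad/s, so T = P/ω = 52.7×745.7 / 24.88 = 1579 N·m.
Under the same torque, τ_max = 16T/(πd³) is largest where d is smallest — segment AB (d = 29.7 mm).
τ_max = 16·1579/(π·(0.0297)³) = 3.070×10^8 Pa.

3.07e8 Pa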